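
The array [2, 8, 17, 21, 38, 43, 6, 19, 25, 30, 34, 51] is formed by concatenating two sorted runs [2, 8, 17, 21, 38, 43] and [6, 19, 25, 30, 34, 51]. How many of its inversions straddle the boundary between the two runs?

14

Take each right-half value and tally the left-half values above it:
r = 6: 8, 17, 21, 38, 43 → 5
r = 19: 21, 38, 43 → 3
r = 25: 38, 43 → 2
r = 30: 38, 43 → 2
r = 34: 38, 43 → 2
r = 51: none → 0
Cross-inversions: 5 + 3 + 2 + 2 + 2 + 0 = 14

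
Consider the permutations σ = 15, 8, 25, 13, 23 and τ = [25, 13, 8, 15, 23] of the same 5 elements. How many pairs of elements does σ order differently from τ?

5 discordant pairs

Assign each item its position (1..5) in the first ordering, then rewrite the second ordering as that position sequence:
positions: 15→1, 8→2, 25→3, 13→4, 23→5
second ordering as positions: [3, 4, 2, 1, 5]
Discordant pairs = inversions in this position sequence.
3: 2, 1 → 2
4: 2, 1 → 2
2: 1 → 1
1: 0
5: 0
Total: 2 + 2 + 1 + 0 + 0 = 5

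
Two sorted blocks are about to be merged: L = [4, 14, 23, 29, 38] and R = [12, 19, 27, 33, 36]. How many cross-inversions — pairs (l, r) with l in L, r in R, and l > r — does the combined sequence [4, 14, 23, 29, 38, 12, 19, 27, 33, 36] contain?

Count, for every r in R, how many entries of L exceed r:
r = 12: 14, 23, 29, 38 → 4
r = 19: 23, 29, 38 → 3
r = 27: 29, 38 → 2
r = 33: 38 → 1
r = 36: 38 → 1
Cross-inversions: 4 + 3 + 2 + 1 + 1 = 11

Cross-inversions: 11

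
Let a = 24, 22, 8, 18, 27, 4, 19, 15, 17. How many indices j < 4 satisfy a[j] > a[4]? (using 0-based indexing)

0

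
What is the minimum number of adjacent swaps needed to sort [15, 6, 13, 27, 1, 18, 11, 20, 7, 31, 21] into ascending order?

Minimum adjacent swaps = number of inversions (each swap of adjacent out-of-order elements removes one inversion and no swap can remove more).
Count inversions — for each element, later elements that are smaller:
15: 6, 13, 1, 11, 7 → 5
6: 1 → 1
13: 1, 11, 7 → 3
27: 1, 18, 11, 20, 7, 21 → 6
1: none → 0
18: 11, 7 → 2
11: 7 → 1
20: 7 → 1
7: none → 0
31: 21 → 1
21: none → 0
Total inversions: 5 + 1 + 3 + 6 + 0 + 2 + 1 + 1 + 0 + 1 + 0 = 20

20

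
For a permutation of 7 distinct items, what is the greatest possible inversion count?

21

The maximum occurs when the array is in strictly decreasing order: every one of the C(7, 2) pairs is inverted.
C(7, 2) = 7·6/2 = 21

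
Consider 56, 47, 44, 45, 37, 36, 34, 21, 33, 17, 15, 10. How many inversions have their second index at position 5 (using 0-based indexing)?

5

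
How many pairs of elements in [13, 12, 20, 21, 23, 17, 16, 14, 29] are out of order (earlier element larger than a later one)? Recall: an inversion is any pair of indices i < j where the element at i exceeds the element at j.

13 inversions

For each element, count later entries that are smaller:
13: 1
12: 0
20: 3
21: 3
23: 3
17: 2
16: 1
14: 0
29: 0
Sum: 1 + 0 + 3 + 3 + 3 + 2 + 1 + 0 + 0 = 13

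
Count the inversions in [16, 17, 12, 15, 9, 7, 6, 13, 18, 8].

For each element, count later entries that are smaller:
16 → 12, 15, 9, 7, 6, 13, 8 → 7
17 → 12, 15, 9, 7, 6, 13, 8 → 7
12 → 9, 7, 6, 8 → 4
15 → 9, 7, 6, 13, 8 → 5
9 → 7, 6, 8 → 3
7 → 6 → 1
6 → none → 0
13 → 8 → 1
18 → 8 → 1
8 → none → 0
Sum: 7 + 7 + 4 + 5 + 3 + 1 + 0 + 1 + 1 + 0 = 29

29 out-of-order pairs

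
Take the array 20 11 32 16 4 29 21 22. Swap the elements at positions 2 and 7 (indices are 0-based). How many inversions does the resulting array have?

Positions 2 and 7 hold 32 and 22; after swapping, the array is [20, 11, 22, 16, 4, 29, 21, 32].
Count, for each position, how many later elements it exceeds:
20: 3
11: 1
22: 3
16: 1
4: 0
29: 1
21: 0
32: 0
Sum: 3 + 1 + 3 + 1 + 0 + 1 + 0 + 0 = 9

9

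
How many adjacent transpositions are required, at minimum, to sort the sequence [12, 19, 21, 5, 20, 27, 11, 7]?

The minimum number of adjacent swaps to sort an array equals its inversion count, since every such swap removes exactly one inversion.
Count inversions — for each element, later elements that are smaller:
12: 5, 11, 7 → 3
19: 5, 11, 7 → 3
21: 5, 20, 11, 7 → 4
5: none → 0
20: 11, 7 → 2
27: 11, 7 → 2
11: 7 → 1
7: none → 0
Total inversions: 3 + 3 + 4 + 0 + 2 + 2 + 1 + 0 = 15

15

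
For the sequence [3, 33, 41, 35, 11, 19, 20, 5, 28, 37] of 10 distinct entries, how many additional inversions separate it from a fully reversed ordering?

25 inversions short

Maximum inversions for 10 distinct elements is C(10, 2) = 10·9/2 = 45.
Current inversions — for each element, count later smaller elements:
3: 0
33: 5
41: 7
35: 5
11: 1
19: 1
20: 1
5: 0
28: 0
37: 0
Current total: 0 + 5 + 7 + 5 + 1 + 1 + 1 + 0 + 0 + 0 = 20
Shortfall: 45 − 20 = 25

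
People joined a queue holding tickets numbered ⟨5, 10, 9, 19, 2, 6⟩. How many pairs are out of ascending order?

8

Element-by-element contributions:
5 → 2 → 1
10 → 9, 2, 6 → 3
9 → 2, 6 → 2
19 → 2, 6 → 2
2 → none → 0
6 → none → 0
Sum: 1 + 3 + 2 + 2 + 0 + 0 = 8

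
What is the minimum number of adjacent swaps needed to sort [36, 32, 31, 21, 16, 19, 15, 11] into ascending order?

27 adjacent swaps

Minimum adjacent swaps = number of inversions (each swap of adjacent out-of-order elements removes one inversion and no swap can remove more).
Count inversions — for each element, later elements that are smaller:
36: 32, 31, 21, 16, 19, 15, 11 → 7
32: 31, 21, 16, 19, 15, 11 → 6
31: 21, 16, 19, 15, 11 → 5
21: 16, 19, 15, 11 → 4
16: 15, 11 → 2
19: 15, 11 → 2
15: 11 → 1
11: none → 0
Total inversions: 7 + 6 + 5 + 4 + 2 + 2 + 1 + 0 = 27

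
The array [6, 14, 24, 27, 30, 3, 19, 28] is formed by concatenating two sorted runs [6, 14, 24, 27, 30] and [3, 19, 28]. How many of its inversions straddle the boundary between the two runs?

9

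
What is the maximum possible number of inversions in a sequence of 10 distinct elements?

45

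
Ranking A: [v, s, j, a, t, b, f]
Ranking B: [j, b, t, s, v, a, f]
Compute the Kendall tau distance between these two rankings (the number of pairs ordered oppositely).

10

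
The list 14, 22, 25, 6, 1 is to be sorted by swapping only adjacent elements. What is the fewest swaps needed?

7

The minimum number of adjacent swaps to sort an array equals its inversion count, since every such swap removes exactly one inversion.
Count inversions — for each element, later elements that are smaller:
14: 6, 1 → 2
22: 6, 1 → 2
25: 6, 1 → 2
6: 1 → 1
1: none → 0
Total inversions: 2 + 2 + 2 + 1 + 0 = 7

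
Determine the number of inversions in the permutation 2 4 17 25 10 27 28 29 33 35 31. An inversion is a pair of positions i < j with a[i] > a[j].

4 inversions

Sweep left to right; for each value list the smaller values that follow it:
2 → none → 0
4 → none → 0
17 → 10 → 1
25 → 10 → 1
10 → none → 0
27 → none → 0
28 → none → 0
29 → none → 0
33 → 31 → 1
35 → 31 → 1
31 → none → 0
Sum: 0 + 0 + 1 + 1 + 0 + 0 + 0 + 0 + 1 + 1 + 0 = 4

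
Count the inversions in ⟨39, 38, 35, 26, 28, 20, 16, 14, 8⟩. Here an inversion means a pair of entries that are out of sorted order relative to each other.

35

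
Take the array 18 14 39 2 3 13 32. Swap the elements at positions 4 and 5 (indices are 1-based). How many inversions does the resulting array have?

12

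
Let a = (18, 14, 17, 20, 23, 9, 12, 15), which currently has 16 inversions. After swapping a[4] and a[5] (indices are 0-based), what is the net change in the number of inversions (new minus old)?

-1

Positions 4 and 5 hold 23 and 9; after swapping, the array is [18, 14, 17, 20, 9, 23, 12, 15].
For each element, count later entries that are smaller:
18: 5
14: 2
17: 3
20: 3
9: 0
23: 2
12: 0
15: 0
Sum: 5 + 2 + 3 + 3 + 0 + 2 + 0 + 0 = 15
Change: 15 − 16 = -1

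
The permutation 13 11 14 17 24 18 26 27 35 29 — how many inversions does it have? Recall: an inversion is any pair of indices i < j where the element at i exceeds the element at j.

Out-of-order pairs: 3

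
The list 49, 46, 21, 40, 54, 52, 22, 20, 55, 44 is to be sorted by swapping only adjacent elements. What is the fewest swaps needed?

23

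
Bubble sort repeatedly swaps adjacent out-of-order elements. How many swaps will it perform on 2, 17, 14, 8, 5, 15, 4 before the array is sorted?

12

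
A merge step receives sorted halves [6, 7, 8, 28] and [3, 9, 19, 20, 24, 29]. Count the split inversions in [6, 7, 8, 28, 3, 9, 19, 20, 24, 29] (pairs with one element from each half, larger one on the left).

Split inversions: 8

For each element r of the right run, count left-run elements greater than r:
r = 3: 6, 7, 8, 28 → 4
r = 9: 28 → 1
r = 19: 28 → 1
r = 20: 28 → 1
r = 24: 28 → 1
r = 29: none → 0
Cross-inversions: 4 + 1 + 1 + 1 + 1 + 0 = 8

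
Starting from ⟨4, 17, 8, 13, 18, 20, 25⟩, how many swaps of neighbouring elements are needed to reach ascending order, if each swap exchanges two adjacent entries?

The minimum number of adjacent swaps to sort an array equals its inversion count, since every such swap removes exactly one inversion.
Count inversions — for each element, later elements that are smaller:
4: none → 0
17: 8, 13 → 2
8: none → 0
13: none → 0
18: none → 0
20: none → 0
25: none → 0
Total inversions: 0 + 2 + 0 + 0 + 0 + 0 + 0 = 2

2 adjacent swaps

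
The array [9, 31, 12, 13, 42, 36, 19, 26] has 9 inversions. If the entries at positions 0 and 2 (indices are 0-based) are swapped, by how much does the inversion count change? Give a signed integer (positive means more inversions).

+1

Positions 0 and 2 hold 9 and 12; after swapping, the array is [12, 31, 9, 13, 42, 36, 19, 26].
Element-by-element contributions:
12: 1
31: 4
9: 0
13: 0
42: 3
36: 2
19: 0
26: 0
Sum: 1 + 4 + 0 + 0 + 3 + 2 + 0 + 0 = 10
Change: 10 − 9 = +1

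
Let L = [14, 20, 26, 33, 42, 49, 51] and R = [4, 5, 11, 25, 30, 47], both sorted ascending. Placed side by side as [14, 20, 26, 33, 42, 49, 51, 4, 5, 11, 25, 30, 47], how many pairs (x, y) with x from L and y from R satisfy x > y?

32 split inversions

For each element r of the right run, count left-run elements greater than r:
r = 4: 14, 20, 26, 33, 42, 49, 51 → 7
r = 5: 14, 20, 26, 33, 42, 49, 51 → 7
r = 11: 14, 20, 26, 33, 42, 49, 51 → 7
r = 25: 26, 33, 42, 49, 51 → 5
r = 30: 33, 42, 49, 51 → 4
r = 47: 49, 51 → 2
Cross-inversions: 7 + 7 + 7 + 5 + 4 + 2 = 32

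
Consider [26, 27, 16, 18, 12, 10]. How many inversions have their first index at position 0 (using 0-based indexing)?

4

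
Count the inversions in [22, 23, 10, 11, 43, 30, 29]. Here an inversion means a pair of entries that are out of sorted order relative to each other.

Out-of-order index pairs (0-indexed):
(0,2): 22 > 10
(0,3): 22 > 11
(1,2): 23 > 10
(1,3): 23 > 11
(4,5): 43 > 30
(4,6): 43 > 29
(5,6): 30 > 29
That's 7 pairs.

Inversions: 7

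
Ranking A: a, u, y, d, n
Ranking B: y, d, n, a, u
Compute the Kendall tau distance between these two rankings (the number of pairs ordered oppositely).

Assign each item its position (1..5) in the first ordering, then rewrite the second ordering as that position sequence:
positions: a→1, u→2, y→3, d→4, n→5
second ordering as positions: [3, 4, 5, 1, 2]
Discordant pairs = inversions in this position sequence.
3: 1, 2 → 2
4: 1, 2 → 2
5: 1, 2 → 2
1: 0
2: 0
Total: 2 + 2 + 2 + 0 + 0 = 6

6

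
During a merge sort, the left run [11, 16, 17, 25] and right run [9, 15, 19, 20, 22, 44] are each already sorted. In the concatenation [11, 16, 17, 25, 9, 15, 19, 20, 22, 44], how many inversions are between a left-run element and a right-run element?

Count, for every r in R, how many entries of L exceed r:
r = 9: 11, 16, 17, 25 → 4
r = 15: 16, 17, 25 → 3
r = 19: 25 → 1
r = 20: 25 → 1
r = 22: 25 → 1
r = 44: none → 0
Cross-inversions: 4 + 3 + 1 + 1 + 1 + 0 = 10

10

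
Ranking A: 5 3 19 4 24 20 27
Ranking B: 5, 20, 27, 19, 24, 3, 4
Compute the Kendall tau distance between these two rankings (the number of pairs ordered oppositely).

Assign each item its position (1..7) in the first ordering, then rewrite the second ordering as that position sequence:
positions: 5→1, 3→2, 19→3, 4→4, 24→5, 20→6, 27→7
second ordering as positions: [1, 6, 7, 3, 5, 2, 4]
Discordant pairs = inversions in this position sequence.
1: 0
6: 3, 5, 2, 4 → 4
7: 3, 5, 2, 4 → 4
3: 2 → 1
5: 2, 4 → 2
2: 0
4: 0
Total: 0 + 4 + 4 + 1 + 2 + 0 + 0 = 11

11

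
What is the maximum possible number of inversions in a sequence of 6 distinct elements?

15 inversions

The maximum occurs when the array is in strictly decreasing order: every one of the C(6, 2) pairs is inverted.
C(6, 2) = 6·5/2 = 15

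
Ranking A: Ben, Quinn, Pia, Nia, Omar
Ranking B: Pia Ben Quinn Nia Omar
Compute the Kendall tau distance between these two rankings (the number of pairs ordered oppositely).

Assign each item its position (1..5) in the first ordering, then rewrite the second ordering as that position sequence:
positions: Ben→1, Quinn→2, Pia→3, Nia→4, Omar→5
second ordering as positions: [3, 1, 2, 4, 5]
Discordant pairs = inversions in this position sequence.
3: 1, 2 → 2
1: 0
2: 0
4: 0
5: 0
Total: 2 + 0 + 0 + 0 + 0 = 2

2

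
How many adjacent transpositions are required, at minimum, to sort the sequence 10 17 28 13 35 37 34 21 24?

Minimum adjacent swaps = number of inversions (each swap of adjacent out-of-order elements removes one inversion and no swap can remove more).
Count inversions — for each element, later elements that are smaller:
10: none → 0
17: 13 → 1
28: 13, 21, 24 → 3
13: none → 0
35: 34, 21, 24 → 3
37: 34, 21, 24 → 3
34: 21, 24 → 2
21: none → 0
24: none → 0
Total inversions: 0 + 1 + 3 + 0 + 3 + 3 + 2 + 0 + 0 = 12

12 adjacent swaps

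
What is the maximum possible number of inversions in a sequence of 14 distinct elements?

The maximum occurs when the array is in strictly decreasing order: every one of the C(14, 2) pairs is inverted.
C(14, 2) = 14·13/2 = 91

91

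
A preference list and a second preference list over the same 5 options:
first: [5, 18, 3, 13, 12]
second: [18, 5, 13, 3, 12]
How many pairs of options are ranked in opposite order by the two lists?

2 pairs

Assign each item its position (1..5) in the first ordering, then rewrite the second ordering as that position sequence:
positions: 5→1, 18→2, 3→3, 13→4, 12→5
second ordering as positions: [2, 1, 4, 3, 5]
Discordant pairs = inversions in this position sequence.
2: 1 → 1
1: 0
4: 3 → 1
3: 0
5: 0
Total: 1 + 0 + 1 + 0 + 0 = 2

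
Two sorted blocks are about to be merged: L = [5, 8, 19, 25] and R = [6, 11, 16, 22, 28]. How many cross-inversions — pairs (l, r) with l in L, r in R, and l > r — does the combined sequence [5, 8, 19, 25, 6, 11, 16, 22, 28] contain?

8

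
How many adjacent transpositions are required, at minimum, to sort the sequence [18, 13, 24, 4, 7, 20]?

There are 8 adjacent swaps.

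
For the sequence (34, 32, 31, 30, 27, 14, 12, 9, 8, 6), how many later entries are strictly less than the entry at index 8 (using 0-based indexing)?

The element at index 8 is 8.
Elements after it: 6
Those smaller than 8: 6

1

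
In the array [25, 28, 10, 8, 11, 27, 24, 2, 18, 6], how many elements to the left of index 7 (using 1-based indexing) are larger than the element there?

3 such elements

The element at index 7 is 24.
Elements before it: 25, 28, 10, 8, 11, 27
Those larger than 24: 25, 28, 27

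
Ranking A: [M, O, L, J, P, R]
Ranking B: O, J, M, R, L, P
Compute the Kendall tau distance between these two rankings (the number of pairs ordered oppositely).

5

Assign each item its position (1..6) in the first ordering, then rewrite the second ordering as that position sequence:
positions: M→1, O→2, L→3, J→4, P→5, R→6
second ordering as positions: [2, 4, 1, 6, 3, 5]
Discordant pairs = inversions in this position sequence.
2: 1 → 1
4: 1, 3 → 2
1: 0
6: 3, 5 → 2
3: 0
5: 0
Total: 1 + 2 + 0 + 2 + 0 + 0 = 5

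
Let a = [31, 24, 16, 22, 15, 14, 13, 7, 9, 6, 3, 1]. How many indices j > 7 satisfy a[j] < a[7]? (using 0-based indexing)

The element at index 7 is 7.
Elements after it: 9, 6, 3, 1
Those smaller than 7: 6, 3, 1

3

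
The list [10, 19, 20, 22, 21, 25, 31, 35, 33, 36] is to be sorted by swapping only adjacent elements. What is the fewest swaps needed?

Minimum adjacent swaps = number of inversions (each swap of adjacent out-of-order elements removes one inversion and no swap can remove more).
Count inversions — for each element, later elements that are smaller:
10: none → 0
19: none → 0
20: none → 0
22: 21 → 1
21: none → 0
25: none → 0
31: none → 0
35: 33 → 1
33: none → 0
36: none → 0
Total inversions: 0 + 0 + 0 + 1 + 0 + 0 + 0 + 1 + 0 + 0 = 2

2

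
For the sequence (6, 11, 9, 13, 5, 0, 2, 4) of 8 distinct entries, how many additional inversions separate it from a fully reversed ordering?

8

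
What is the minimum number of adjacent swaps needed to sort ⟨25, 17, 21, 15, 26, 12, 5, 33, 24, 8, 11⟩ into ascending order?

35

Minimum adjacent swaps = number of inversions (each swap of adjacent out-of-order elements removes one inversion and no swap can remove more).
Count inversions — for each element, later elements that are smaller:
25: 17, 21, 15, 12, 5, 24, 8, 11 → 8
17: 15, 12, 5, 8, 11 → 5
21: 15, 12, 5, 8, 11 → 5
15: 12, 5, 8, 11 → 4
26: 12, 5, 24, 8, 11 → 5
12: 5, 8, 11 → 3
5: none → 0
33: 24, 8, 11 → 3
24: 8, 11 → 2
8: none → 0
11: none → 0
Total inversions: 8 + 5 + 5 + 4 + 5 + 3 + 0 + 3 + 2 + 0 + 0 = 35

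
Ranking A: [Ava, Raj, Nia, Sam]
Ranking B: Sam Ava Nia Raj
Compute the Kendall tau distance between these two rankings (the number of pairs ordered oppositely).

4

Assign each item its position (1..4) in the first ordering, then rewrite the second ordering as that position sequence:
positions: Ava→1, Raj→2, Nia→3, Sam→4
second ordering as positions: [4, 1, 3, 2]
Discordant pairs = inversions in this position sequence.
4: 1, 3, 2 → 3
1: 0
3: 2 → 1
2: 0
Total: 3 + 0 + 1 + 0 = 4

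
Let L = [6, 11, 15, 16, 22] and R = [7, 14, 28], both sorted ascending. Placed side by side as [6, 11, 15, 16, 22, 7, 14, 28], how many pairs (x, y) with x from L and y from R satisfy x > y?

7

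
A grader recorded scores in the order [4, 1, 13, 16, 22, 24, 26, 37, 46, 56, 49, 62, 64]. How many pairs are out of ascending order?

2

For each element, count later entries that are smaller:
4: 1
1: 0
13: 0
16: 0
22: 0
24: 0
26: 0
37: 0
46: 0
56: 1
49: 0
62: 0
64: 0
Sum: 1 + 0 + 0 + 0 + 0 + 0 + 0 + 0 + 0 + 1 + 0 + 0 + 0 = 2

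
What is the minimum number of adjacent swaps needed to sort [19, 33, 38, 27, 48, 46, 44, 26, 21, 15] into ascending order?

27

The minimum number of adjacent swaps to sort an array equals its inversion count, since every such swap removes exactly one inversion.
Count inversions — for each element, later elements that are smaller:
19: 15 → 1
33: 27, 26, 21, 15 → 4
38: 27, 26, 21, 15 → 4
27: 26, 21, 15 → 3
48: 46, 44, 26, 21, 15 → 5
46: 44, 26, 21, 15 → 4
44: 26, 21, 15 → 3
26: 21, 15 → 2
21: 15 → 1
15: none → 0
Total inversions: 1 + 4 + 4 + 3 + 5 + 4 + 3 + 2 + 1 + 0 = 27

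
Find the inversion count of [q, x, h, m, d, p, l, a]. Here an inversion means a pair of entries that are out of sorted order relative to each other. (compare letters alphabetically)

Sweep left to right; for each value list the smaller values that follow it:
q: 6
x: 6
h: 2
m: 3
d: 1
p: 2
l: 1
a: 0
Sum: 6 + 6 + 2 + 3 + 1 + 2 + 1 + 0 = 21

21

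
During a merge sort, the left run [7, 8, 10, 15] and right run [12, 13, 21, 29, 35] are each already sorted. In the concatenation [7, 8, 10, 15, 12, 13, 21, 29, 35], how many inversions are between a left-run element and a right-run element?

For each element r of the right run, count left-run elements greater than r:
r = 12: 15 → 1
r = 13: 15 → 1
r = 21: none → 0
r = 29: none → 0
r = 35: none → 0
Cross-inversions: 1 + 1 + 0 + 0 + 0 = 2

2 split inversions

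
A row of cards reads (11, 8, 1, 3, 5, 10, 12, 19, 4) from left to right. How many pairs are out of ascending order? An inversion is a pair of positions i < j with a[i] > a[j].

For each element, count later entries that are smaller:
11 → 8, 1, 3, 5, 10, 4 → 6
8 → 1, 3, 5, 4 → 4
1 → none → 0
3 → none → 0
5 → 4 → 1
10 → 4 → 1
12 → 4 → 1
19 → 4 → 1
4 → none → 0
Sum: 6 + 4 + 0 + 0 + 1 + 1 + 1 + 1 + 0 = 14

14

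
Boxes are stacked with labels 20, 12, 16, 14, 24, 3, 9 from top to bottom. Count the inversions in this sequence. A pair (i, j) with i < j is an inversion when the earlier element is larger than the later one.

Sweep left to right; for each value list the smaller values that follow it:
20: 5
12: 2
16: 3
14: 2
24: 2
3: 0
9: 0
Sum: 5 + 2 + 3 + 2 + 2 + 0 + 0 = 14

14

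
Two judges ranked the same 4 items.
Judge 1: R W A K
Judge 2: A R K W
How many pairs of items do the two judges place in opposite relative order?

Assign each item its position (1..4) in the first ordering, then rewrite the second ordering as that position sequence:
positions: R→1, W→2, A→3, K→4
second ordering as positions: [3, 1, 4, 2]
Discordant pairs = inversions in this position sequence.
3: 1, 2 → 2
1: 0
4: 2 → 1
2: 0
Total: 2 + 0 + 1 + 0 = 3

3 discordant pairs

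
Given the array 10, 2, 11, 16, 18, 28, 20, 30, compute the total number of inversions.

Count, for each position, how many later elements it exceeds:
10 → 2 → 1
2 → none → 0
11 → none → 0
16 → none → 0
18 → none → 0
28 → 20 → 1
20 → none → 0
30 → none → 0
Sum: 1 + 0 + 0 + 0 + 0 + 1 + 0 + 0 = 2

There are 2 out-of-order pairs.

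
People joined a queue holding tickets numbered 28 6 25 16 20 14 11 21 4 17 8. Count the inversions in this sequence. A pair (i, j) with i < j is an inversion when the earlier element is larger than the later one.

For each element, count later entries that are smaller:
28: 10
6: 1
25: 8
16: 4
20: 5
14: 3
11: 2
21: 3
4: 0
17: 1
8: 0
Sum: 10 + 1 + 8 + 4 + 5 + 3 + 2 + 3 + 0 + 1 + 0 = 37

37 inversions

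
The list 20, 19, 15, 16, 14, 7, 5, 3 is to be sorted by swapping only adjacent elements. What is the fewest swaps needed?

27 swaps

The minimum number of adjacent swaps to sort an array equals its inversion count, since every such swap removes exactly one inversion.
Count inversions — for each element, later elements that are smaller:
20: 19, 15, 16, 14, 7, 5, 3 → 7
19: 15, 16, 14, 7, 5, 3 → 6
15: 14, 7, 5, 3 → 4
16: 14, 7, 5, 3 → 4
14: 7, 5, 3 → 3
7: 5, 3 → 2
5: 3 → 1
3: none → 0
Total inversions: 7 + 6 + 4 + 4 + 3 + 2 + 1 + 0 = 27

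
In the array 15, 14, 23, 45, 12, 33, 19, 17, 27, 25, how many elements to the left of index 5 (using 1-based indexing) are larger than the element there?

The element at index 5 is 12.
Elements before it: 15, 14, 23, 45
Those larger than 12: 15, 14, 23, 45

4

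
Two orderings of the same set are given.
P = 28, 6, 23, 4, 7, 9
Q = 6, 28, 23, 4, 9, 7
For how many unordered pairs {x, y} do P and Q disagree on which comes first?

2 disagreeing pairs

Assign each item its position (1..6) in the first ordering, then rewrite the second ordering as that position sequence:
positions: 28→1, 6→2, 23→3, 4→4, 7→5, 9→6
second ordering as positions: [2, 1, 3, 4, 6, 5]
Discordant pairs = inversions in this position sequence.
2: 1 → 1
1: 0
3: 0
4: 0
6: 5 → 1
5: 0
Total: 1 + 0 + 0 + 0 + 1 + 0 = 2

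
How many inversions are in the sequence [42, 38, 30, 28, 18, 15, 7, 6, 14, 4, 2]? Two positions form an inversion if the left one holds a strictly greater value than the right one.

53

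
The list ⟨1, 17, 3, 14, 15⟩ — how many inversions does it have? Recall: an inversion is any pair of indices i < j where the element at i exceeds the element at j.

Out-of-order pairs: 3

Inversion pairs (indices are 0-based):
(1,2): 17 > 3
(1,3): 17 > 14
(1,4): 17 > 15
That's 3 pairs.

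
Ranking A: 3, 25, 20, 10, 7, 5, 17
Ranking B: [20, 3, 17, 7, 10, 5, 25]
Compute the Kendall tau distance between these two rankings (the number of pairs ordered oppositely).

Assign each item its position (1..7) in the first ordering, then rewrite the second ordering as that position sequence:
positions: 3→1, 25→2, 20→3, 10→4, 7→5, 5→6, 17→7
second ordering as positions: [3, 1, 7, 5, 4, 6, 2]
Discordant pairs = inversions in this position sequence.
3: 1, 2 → 2
1: 0
7: 5, 4, 6, 2 → 4
5: 4, 2 → 2
4: 2 → 1
6: 2 → 1
2: 0
Total: 2 + 0 + 4 + 2 + 1 + 1 + 0 = 10

Discordant pairs: 10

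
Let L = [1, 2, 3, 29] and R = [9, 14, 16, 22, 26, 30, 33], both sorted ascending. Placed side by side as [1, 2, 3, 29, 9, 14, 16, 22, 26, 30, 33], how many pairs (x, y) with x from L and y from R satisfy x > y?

5 cross-inversions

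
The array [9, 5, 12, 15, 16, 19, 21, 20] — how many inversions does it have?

Out-of-order pairs: 2

Count, for each position, how many later elements it exceeds:
9: 1
5: 0
12: 0
15: 0
16: 0
19: 0
21: 1
20: 0
Sum: 1 + 0 + 0 + 0 + 0 + 0 + 1 + 0 = 2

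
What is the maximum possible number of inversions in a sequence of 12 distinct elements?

66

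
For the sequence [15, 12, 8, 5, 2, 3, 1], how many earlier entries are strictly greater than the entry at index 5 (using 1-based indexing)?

The element at index 5 is 2.
Elements before it: 15, 12, 8, 5
Those larger than 2: 15, 12, 8, 5

4 such elements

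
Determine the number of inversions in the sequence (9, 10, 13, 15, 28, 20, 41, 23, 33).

For each element, count later entries that are smaller:
9 → none → 0
10 → none → 0
13 → none → 0
15 → none → 0
28 → 20, 23 → 2
20 → none → 0
41 → 23, 33 → 2
23 → none → 0
33 → none → 0
Sum: 0 + 0 + 0 + 0 + 2 + 0 + 2 + 0 + 0 = 4

4 inversions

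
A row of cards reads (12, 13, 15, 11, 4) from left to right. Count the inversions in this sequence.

Element-by-element contributions:
12: 2
13: 2
15: 2
11: 1
4: 0
Sum: 2 + 2 + 2 + 1 + 0 = 7

7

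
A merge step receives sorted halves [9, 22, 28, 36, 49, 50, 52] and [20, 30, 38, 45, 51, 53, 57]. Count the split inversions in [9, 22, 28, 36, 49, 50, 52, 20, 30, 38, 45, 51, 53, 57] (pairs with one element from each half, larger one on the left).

Take each right-half value and tally the left-half values above it:
r = 20: 22, 28, 36, 49, 50, 52 → 6
r = 30: 36, 49, 50, 52 → 4
r = 38: 49, 50, 52 → 3
r = 45: 49, 50, 52 → 3
r = 51: 52 → 1
r = 53: none → 0
r = 57: none → 0
Cross-inversions: 6 + 4 + 3 + 3 + 1 + 0 + 0 = 17

Split inversions: 17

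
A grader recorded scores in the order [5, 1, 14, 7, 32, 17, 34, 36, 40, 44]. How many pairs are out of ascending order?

3

For each element, count later entries that are smaller:
5 → 1 → 1
1 → none → 0
14 → 7 → 1
7 → none → 0
32 → 17 → 1
17 → none → 0
34 → none → 0
36 → none → 0
40 → none → 0
44 → none → 0
Sum: 1 + 0 + 1 + 0 + 1 + 0 + 0 + 0 + 0 + 0 = 3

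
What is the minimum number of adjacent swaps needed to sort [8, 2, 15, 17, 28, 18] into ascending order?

Each adjacent swap fixes exactly one inversion, so the minimum swap count equals the number of inversions.
Count inversions — for each element, later elements that are smaller:
8: 2 → 1
2: none → 0
15: none → 0
17: none → 0
28: 18 → 1
18: none → 0
Total inversions: 1 + 0 + 0 + 0 + 1 + 0 = 2

There are 2 swaps.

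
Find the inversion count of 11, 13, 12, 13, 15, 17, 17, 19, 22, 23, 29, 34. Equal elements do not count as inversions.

1 out-of-order pair

For each element, count later entries that are smaller:
11 → none → 0
13 → 12 → 1
12 → none → 0
13 → none → 0
15 → none → 0
17 → none → 0
17 → none → 0
19 → none → 0
22 → none → 0
23 → none → 0
29 → none → 0
34 → none → 0
Sum: 0 + 1 + 0 + 0 + 0 + 0 + 0 + 0 + 0 + 0 + 0 + 0 = 1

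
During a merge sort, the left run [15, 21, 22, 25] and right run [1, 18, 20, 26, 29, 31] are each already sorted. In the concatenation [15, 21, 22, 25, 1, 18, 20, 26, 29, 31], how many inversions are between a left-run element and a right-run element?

There are 10 split inversions.

Take each right-half value and tally the left-half values above it:
r = 1: 15, 21, 22, 25 → 4
r = 18: 21, 22, 25 → 3
r = 20: 21, 22, 25 → 3
r = 26: none → 0
r = 29: none → 0
r = 31: none → 0
Cross-inversions: 4 + 3 + 3 + 0 + 0 + 0 = 10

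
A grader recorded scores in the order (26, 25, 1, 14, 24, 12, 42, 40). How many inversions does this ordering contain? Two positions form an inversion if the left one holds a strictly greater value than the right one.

12 inversions

For each element, count later entries that are smaller:
26 → 25, 1, 14, 24, 12 → 5
25 → 1, 14, 24, 12 → 4
1 → none → 0
14 → 12 → 1
24 → 12 → 1
12 → none → 0
42 → 40 → 1
40 → none → 0
Sum: 5 + 4 + 0 + 1 + 1 + 0 + 1 + 0 = 12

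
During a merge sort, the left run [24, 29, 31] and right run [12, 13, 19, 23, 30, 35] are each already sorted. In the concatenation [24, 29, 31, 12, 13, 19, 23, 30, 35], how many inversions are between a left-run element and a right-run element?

For each element r of the right run, count left-run elements greater than r:
r = 12: 24, 29, 31 → 3
r = 13: 24, 29, 31 → 3
r = 19: 24, 29, 31 → 3
r = 23: 24, 29, 31 → 3
r = 30: 31 → 1
r = 35: none → 0
Cross-inversions: 3 + 3 + 3 + 3 + 1 + 0 = 13

13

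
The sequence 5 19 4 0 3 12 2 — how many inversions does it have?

14 out-of-order pairs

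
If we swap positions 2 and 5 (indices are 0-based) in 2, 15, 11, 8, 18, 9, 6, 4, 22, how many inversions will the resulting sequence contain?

16 inversions

Positions 2 and 5 hold 11 and 9; after swapping, the array is [2, 15, 9, 8, 18, 11, 6, 4, 22].
For each element, count later entries that are smaller:
2 → none → 0
15 → 9, 8, 11, 6, 4 → 5
9 → 8, 6, 4 → 3
8 → 6, 4 → 2
18 → 11, 6, 4 → 3
11 → 6, 4 → 2
6 → 4 → 1
4 → none → 0
22 → none → 0
Sum: 0 + 5 + 3 + 2 + 3 + 2 + 1 + 0 + 0 = 16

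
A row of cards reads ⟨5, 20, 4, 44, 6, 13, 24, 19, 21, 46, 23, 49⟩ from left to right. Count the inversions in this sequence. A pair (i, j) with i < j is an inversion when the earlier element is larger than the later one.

15 out-of-order pairs

Count, for each position, how many later elements it exceeds:
5: 1
20: 4
4: 0
44: 6
6: 0
13: 0
24: 3
19: 0
21: 0
46: 1
23: 0
49: 0
Sum: 1 + 4 + 0 + 6 + 0 + 0 + 3 + 0 + 0 + 1 + 0 + 0 = 15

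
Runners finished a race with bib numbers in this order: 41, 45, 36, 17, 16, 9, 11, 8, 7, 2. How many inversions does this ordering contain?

43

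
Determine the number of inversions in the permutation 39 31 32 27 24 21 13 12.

Inversions: 27

Sweep left to right; for each value list the smaller values that follow it:
39: 7
31: 5
32: 5
27: 4
24: 3
21: 2
13: 1
12: 0
Sum: 7 + 5 + 5 + 4 + 3 + 2 + 1 + 0 = 27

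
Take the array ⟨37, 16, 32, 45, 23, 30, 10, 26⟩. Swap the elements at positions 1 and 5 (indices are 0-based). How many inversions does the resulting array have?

Positions 1 and 5 hold 16 and 30; after swapping, the array is [37, 30, 32, 45, 23, 16, 10, 26].
Count, for each position, how many later elements it exceeds:
37: 6
30: 4
32: 4
45: 4
23: 2
16: 1
10: 0
26: 0
Sum: 6 + 4 + 4 + 4 + 2 + 1 + 0 + 0 = 21

21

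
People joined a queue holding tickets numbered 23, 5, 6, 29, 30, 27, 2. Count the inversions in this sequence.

Sweep left to right; for each value list the smaller values that follow it:
23 → 5, 6, 2 → 3
5 → 2 → 1
6 → 2 → 1
29 → 27, 2 → 2
30 → 27, 2 → 2
27 → 2 → 1
2 → none → 0
Sum: 3 + 1 + 1 + 2 + 2 + 1 + 0 = 10

Inversions: 10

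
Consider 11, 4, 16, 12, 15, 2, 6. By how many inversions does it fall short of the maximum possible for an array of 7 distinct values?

9

Maximum inversions for 7 distinct elements is C(7, 2) = 7·6/2 = 21.
Current inversions — for each element, count later smaller elements:
11: 3
4: 1
16: 4
12: 2
15: 2
2: 0
6: 0
Current total: 3 + 1 + 4 + 2 + 2 + 0 + 0 = 12
Shortfall: 21 − 12 = 9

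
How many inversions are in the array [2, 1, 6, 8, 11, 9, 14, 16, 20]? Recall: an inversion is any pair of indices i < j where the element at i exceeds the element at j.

Sweep left to right; for each value list the smaller values that follow it:
2: 1
1: 0
6: 0
8: 0
11: 1
9: 0
14: 0
16: 0
20: 0
Sum: 1 + 0 + 0 + 0 + 1 + 0 + 0 + 0 + 0 = 2

2 inversions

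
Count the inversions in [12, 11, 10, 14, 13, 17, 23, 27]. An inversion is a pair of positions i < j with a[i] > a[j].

4

For each element, count later entries that are smaller:
12 → 11, 10 → 2
11 → 10 → 1
10 → none → 0
14 → 13 → 1
13 → none → 0
17 → none → 0
23 → none → 0
27 → none → 0
Sum: 2 + 1 + 0 + 1 + 0 + 0 + 0 + 0 = 4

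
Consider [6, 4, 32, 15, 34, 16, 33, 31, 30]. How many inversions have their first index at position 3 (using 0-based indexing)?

The element at index 3 is 15.
Elements after it: 34, 16, 33, 31, 30
None of them are smaller than 15.

0 such elements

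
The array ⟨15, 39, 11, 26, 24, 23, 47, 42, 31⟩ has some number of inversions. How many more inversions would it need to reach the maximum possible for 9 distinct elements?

24

Maximum inversions for 9 distinct elements is C(9, 2) = 9·8/2 = 36.
Current inversions — for each element, count later smaller elements:
15: 1
39: 5
11: 0
26: 2
24: 1
23: 0
47: 2
42: 1
31: 0
Current total: 1 + 5 + 0 + 2 + 1 + 0 + 2 + 1 + 0 = 12
Shortfall: 36 − 12 = 24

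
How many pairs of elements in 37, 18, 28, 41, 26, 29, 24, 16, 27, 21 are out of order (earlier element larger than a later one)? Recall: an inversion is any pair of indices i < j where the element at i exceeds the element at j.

30

Sweep left to right; for each value list the smaller values that follow it:
37 → 18, 28, 26, 29, 24, 16, 27, 21 → 8
18 → 16 → 1
28 → 26, 24, 16, 27, 21 → 5
41 → 26, 29, 24, 16, 27, 21 → 6
26 → 24, 16, 21 → 3
29 → 24, 16, 27, 21 → 4
24 → 16, 21 → 2
16 → none → 0
27 → 21 → 1
21 → none → 0
Sum: 8 + 1 + 5 + 6 + 3 + 4 + 2 + 0 + 1 + 0 = 30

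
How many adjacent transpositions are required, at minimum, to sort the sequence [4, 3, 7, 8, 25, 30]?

1 adjacent swap

Each adjacent swap fixes exactly one inversion, so the minimum swap count equals the number of inversions.
Count inversions — for each element, later elements that are smaller:
4: 3 → 1
3: none → 0
7: none → 0
8: none → 0
25: none → 0
30: none → 0
Total inversions: 1 + 0 + 0 + 0 + 0 + 0 = 1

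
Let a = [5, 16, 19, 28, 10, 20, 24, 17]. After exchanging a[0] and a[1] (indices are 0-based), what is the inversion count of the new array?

10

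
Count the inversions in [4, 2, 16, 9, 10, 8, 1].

12

Inversion pairs (indices are 0-based):
(0,1): 4 > 2
(0,6): 4 > 1
(1,6): 2 > 1
(2,3): 16 > 9
(2,4): 16 > 10
(2,5): 16 > 8
(2,6): 16 > 1
(3,5): 9 > 8
(3,6): 9 > 1
(4,5): 10 > 8
(4,6): 10 > 1
(5,6): 8 > 1
That's 12 pairs.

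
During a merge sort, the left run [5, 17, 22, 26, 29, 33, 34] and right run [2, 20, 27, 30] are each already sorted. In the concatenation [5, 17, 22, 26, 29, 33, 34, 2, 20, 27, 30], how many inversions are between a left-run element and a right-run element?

Count, for every r in R, how many entries of L exceed r:
r = 2: 5, 17, 22, 26, 29, 33, 34 → 7
r = 20: 22, 26, 29, 33, 34 → 5
r = 27: 29, 33, 34 → 3
r = 30: 33, 34 → 2
Cross-inversions: 7 + 5 + 3 + 2 = 17

17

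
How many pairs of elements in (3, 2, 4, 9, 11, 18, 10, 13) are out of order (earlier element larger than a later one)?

For each element, count later entries that are smaller:
3 → 2 → 1
2 → none → 0
4 → none → 0
9 → none → 0
11 → 10 → 1
18 → 10, 13 → 2
10 → none → 0
13 → none → 0
Sum: 1 + 0 + 0 + 0 + 1 + 2 + 0 + 0 = 4

4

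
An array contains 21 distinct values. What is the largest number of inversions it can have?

210 inversions

A reversed (strictly descending) arrangement makes every pair an inversion, giving C(21, 2) inversions.
C(21, 2) = 21·20/2 = 210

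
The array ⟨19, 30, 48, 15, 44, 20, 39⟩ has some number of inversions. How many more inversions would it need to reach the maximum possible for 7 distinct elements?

12 inversions short

Maximum inversions for 7 distinct elements is C(7, 2) = 7·6/2 = 21.
Current inversions — for each element, count later smaller elements:
19: 1
30: 2
48: 4
15: 0
44: 2
20: 0
39: 0
Current total: 1 + 2 + 4 + 0 + 2 + 0 + 0 = 9
Shortfall: 21 − 9 = 12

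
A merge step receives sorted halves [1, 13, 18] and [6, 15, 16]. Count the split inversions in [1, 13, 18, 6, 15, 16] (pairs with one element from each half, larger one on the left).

Take each right-half value and tally the left-half values above it:
r = 6: 13, 18 → 2
r = 15: 18 → 1
r = 16: 18 → 1
Cross-inversions: 2 + 1 + 1 = 4

4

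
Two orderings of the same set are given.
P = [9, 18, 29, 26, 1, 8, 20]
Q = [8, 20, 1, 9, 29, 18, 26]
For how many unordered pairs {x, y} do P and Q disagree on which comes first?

Assign each item its position (1..7) in the first ordering, then rewrite the second ordering as that position sequence:
positions: 9→1, 18→2, 29→3, 26→4, 1→5, 8→6, 20→7
second ordering as positions: [6, 7, 5, 1, 3, 2, 4]
Discordant pairs = inversions in this position sequence.
6: 5, 1, 3, 2, 4 → 5
7: 5, 1, 3, 2, 4 → 5
5: 1, 3, 2, 4 → 4
1: 0
3: 2 → 1
2: 0
4: 0
Total: 5 + 5 + 4 + 0 + 1 + 0 + 0 = 15

15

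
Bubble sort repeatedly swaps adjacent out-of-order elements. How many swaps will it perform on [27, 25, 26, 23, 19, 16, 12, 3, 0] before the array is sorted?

Each adjacent swap fixes exactly one inversion, so the minimum swap count equals the number of inversions.
Count inversions — for each element, later elements that are smaller:
27: 25, 26, 23, 19, 16, 12, 3, 0 → 8
25: 23, 19, 16, 12, 3, 0 → 6
26: 23, 19, 16, 12, 3, 0 → 6
23: 19, 16, 12, 3, 0 → 5
19: 16, 12, 3, 0 → 4
16: 12, 3, 0 → 3
12: 3, 0 → 2
3: 0 → 1
0: none → 0
Total inversions: 8 + 6 + 6 + 5 + 4 + 3 + 2 + 1 + 0 = 35

Swaps: 35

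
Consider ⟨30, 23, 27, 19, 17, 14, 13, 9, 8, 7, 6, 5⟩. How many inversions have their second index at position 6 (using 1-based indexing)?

The element at index 6 is 14.
Elements before it: 30, 23, 27, 19, 17
Those larger than 14: 30, 23, 27, 19, 17

5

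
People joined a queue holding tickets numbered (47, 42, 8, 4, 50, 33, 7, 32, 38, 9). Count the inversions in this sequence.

Element-by-element contributions:
47 → 42, 8, 4, 33, 7, 32, 38, 9 → 8
42 → 8, 4, 33, 7, 32, 38, 9 → 7
8 → 4, 7 → 2
4 → none → 0
50 → 33, 7, 32, 38, 9 → 5
33 → 7, 32, 9 → 3
7 → none → 0
32 → 9 → 1
38 → 9 → 1
9 → none → 0
Sum: 8 + 7 + 2 + 0 + 5 + 3 + 0 + 1 + 1 + 0 = 27

27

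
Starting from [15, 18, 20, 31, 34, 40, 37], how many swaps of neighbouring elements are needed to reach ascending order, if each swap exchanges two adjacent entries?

The minimum number of adjacent swaps to sort an array equals its inversion count, since every such swap removes exactly one inversion.
Count inversions — for each element, later elements that are smaller:
15: none → 0
18: none → 0
20: none → 0
31: none → 0
34: none → 0
40: 37 → 1
37: none → 0
Total inversions: 0 + 0 + 0 + 0 + 0 + 1 + 0 = 1

There is 1 adjacent swap.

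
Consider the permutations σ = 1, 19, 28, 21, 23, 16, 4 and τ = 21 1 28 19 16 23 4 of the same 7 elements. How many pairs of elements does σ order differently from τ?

5

Assign each item its position (1..7) in the first ordering, then rewrite the second ordering as that position sequence:
positions: 1→1, 19→2, 28→3, 21→4, 23→5, 16→6, 4→7
second ordering as positions: [4, 1, 3, 2, 6, 5, 7]
Discordant pairs = inversions in this position sequence.
4: 1, 3, 2 → 3
1: 0
3: 2 → 1
2: 0
6: 5 → 1
5: 0
7: 0
Total: 3 + 0 + 1 + 0 + 1 + 0 + 0 = 5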